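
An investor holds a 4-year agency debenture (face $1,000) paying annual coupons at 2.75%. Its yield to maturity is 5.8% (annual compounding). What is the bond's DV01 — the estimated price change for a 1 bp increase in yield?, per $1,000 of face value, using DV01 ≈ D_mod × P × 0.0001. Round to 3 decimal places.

$0.324

Periodic yield y = 0.058.
  t   CF        PV=CF/(1+0.058)^t    t·PV
  1        27.50        25.9924        25.9924
  2        27.50        24.5675        49.1350
  3        27.50        23.2207        69.6622
  4     1,027.50       820.0478     3,280.1911
  Σ                    893.8285     3,424.9808
P = 893.8285; D_Mac = 3.83181 yrs; D_mod = 3.62175 yrs.
DV01 ≈ 3.62175 × 893.8285 × 0.0001 = 0.323722.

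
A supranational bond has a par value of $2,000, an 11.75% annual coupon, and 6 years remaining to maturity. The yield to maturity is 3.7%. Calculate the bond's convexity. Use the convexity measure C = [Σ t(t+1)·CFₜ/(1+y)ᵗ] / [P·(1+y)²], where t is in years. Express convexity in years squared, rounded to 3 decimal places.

29.251

With y = 0.037:
  t   CF        PV=CF/(1+0.037)^t    t·PV        t(t+1)·PV
  1       235.00       226.6152       226.6152         453.2305
  2       235.00       218.5296       437.0593       1,311.1778
  3       235.00       210.7325       632.1976       2,528.7904
  4       235.00       203.2136       812.8545       4,064.2726
  5       235.00       195.9630       979.8150       5,878.8900
  6     2,235.00     1,797.2355    10,783.4130      75,483.8911
  Σ                  2,852.2895    13,871.9547      89,720.2525
P = 2,852.2895.
Convexity = Σ t(t+1)·PV / [P·(1+y)²] = 89,720.2525 / (2,852.2895 × 1.075369) = 29.25091.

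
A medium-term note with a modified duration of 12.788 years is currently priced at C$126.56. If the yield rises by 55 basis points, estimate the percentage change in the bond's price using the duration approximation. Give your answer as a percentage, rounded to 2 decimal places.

-7.03%

Duration approximation: ΔP/P ≈ -D_mod · Δy = -12.788 × (+0.0055) = -0.070334.
As a percentage: -7.0334%.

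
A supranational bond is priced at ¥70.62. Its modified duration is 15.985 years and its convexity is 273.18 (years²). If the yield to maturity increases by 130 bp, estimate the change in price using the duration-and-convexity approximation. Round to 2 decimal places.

-¥13.05

Duration effect: -D_mod·Δy = -15.985 × (+0.013) = -0.207805
Convexity effect: ½·C·(Δy)² = 0.5 × 273.18 × (0.013)² = +0.02308371
ΔP/P ≈ -0.207805 + 0.02308371 = -0.18472129
ΔP ≈ 70.62 × (-0.18472129) = -13.0450174998.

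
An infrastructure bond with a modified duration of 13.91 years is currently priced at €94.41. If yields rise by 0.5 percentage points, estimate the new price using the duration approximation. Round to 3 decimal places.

Duration approximation: ΔP/P ≈ -D_mod · Δy = -13.91 × (+0.005) = -0.069550.
New price ≈ 94.41 × (1 - 0.069550) = 87.8437845.

€87.844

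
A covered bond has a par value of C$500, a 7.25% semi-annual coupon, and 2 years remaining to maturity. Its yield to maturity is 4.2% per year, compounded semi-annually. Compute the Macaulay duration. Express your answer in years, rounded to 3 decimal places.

1.901 years

Periodic yield y = 0.021. Discount each cash flow and weight by its period:
  t   CF        PV=CF/(1+0.021)^t    t·PV
  1       18.125        17.7522        17.7522
  2       18.125        17.3871        34.7742
  3       18.125        17.0295        51.0884
  4      518.125       476.7949     1,907.1795
  Σ                    528.9636     2,010.7942
Price P = Σ PV = 528.9636.
Macaulay duration = Σ(t·PV) / P = 2,010.7942 / 528.9636 = 3.80138 half-year periods.
In years: 3.80138 / 2 = 1.90069 years.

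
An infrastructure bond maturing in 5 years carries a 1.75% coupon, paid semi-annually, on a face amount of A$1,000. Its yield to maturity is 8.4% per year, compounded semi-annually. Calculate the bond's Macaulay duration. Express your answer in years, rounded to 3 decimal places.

Periodic yield y = 0.042. Discount each cash flow and weight by its period:
  t   CF        PV=CF/(1+0.042)^t    t·PV
  1         8.75         8.3973         8.3973
  2         8.75         8.0588        16.1177
  3         8.75         7.7340        23.2020
  4         8.75         7.4223        29.6891
  5         8.75         7.1231        35.6155
  6         8.75         6.8360        41.0160
  7         8.75         6.5605        45.9232
  8         8.75         6.2960        50.3682
  9         8.75         6.0422        54.3802
  10    1,008.75       668.5076     6,685.0761
  Σ                    732.9779     6,989.7854
Price P = Σ PV = 732.9779.
Macaulay duration = Σ(t·PV) / P = 6,989.7854 / 732.9779 = 9.53615 half-year periods.
In years: 9.53615 / 2 = 4.76807 years.

4.768 years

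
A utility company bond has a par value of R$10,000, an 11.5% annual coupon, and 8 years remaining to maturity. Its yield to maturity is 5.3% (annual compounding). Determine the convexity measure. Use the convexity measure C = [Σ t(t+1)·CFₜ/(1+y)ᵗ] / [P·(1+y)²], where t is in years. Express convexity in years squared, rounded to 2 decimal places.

With y = 0.053:
  t   CF        PV=CF/(1+0.053)^t    t·PV        t(t+1)·PV
  1     1,150.00     1,092.1178     1,092.1178       2,184.2355
  2     1,150.00     1,037.1489     2,074.2977       6,222.8932
  3     1,150.00       984.9467     2,954.8401      11,819.3603
  4     1,150.00       935.3720     3,741.4879      18,707.4396
  5     1,150.00       888.2925     4,441.4624      26,648.7743
  6     1,150.00       843.5826     5,061.4956      35,430.4692
  7     1,150.00       801.1231     5,607.8615      44,862.8923
  8    11,150.00     7,376.4584    59,011.6673     531,105.0053
  Σ                 13,959.0419    83,985.2303     676,981.0697
P = 13,959.0419.
Convexity = Σ t(t+1)·PV / [P·(1+y)²] = 676,981.0697 / (13,959.0419 × 1.108809) = 43.73853.

43.74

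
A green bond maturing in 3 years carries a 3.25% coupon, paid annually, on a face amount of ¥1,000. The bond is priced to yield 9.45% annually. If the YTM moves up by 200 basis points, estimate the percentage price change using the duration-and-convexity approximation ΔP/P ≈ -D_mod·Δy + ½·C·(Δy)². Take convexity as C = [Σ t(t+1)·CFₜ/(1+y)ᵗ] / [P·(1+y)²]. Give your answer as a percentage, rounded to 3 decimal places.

With y = 0.0945:
  t   CF        PV=CF/(1+0.0945)^t    t·PV        t(t+1)·PV
  1        32.50        29.6939        29.6939          59.3878
  2        32.50        27.1301        54.2603         162.7808
  3     1,032.50       787.4859     2,362.4576       9,449.8303
  Σ                    844.3099     2,446.4117       9,671.9989
P = 844.3099; D_Mac = 2.89753 yrs; D_mod = 2.64735 yrs; C = 9.56275.
Duration effect: -2.64735 × (+0.02) = -0.052947
Convexity effect: 0.5 × 9.56275 × (0.02)² = +0.0019126
ΔP/P ≈ -0.052947 + 0.0019126 = -0.051035 = -5.1035%.

-5.103%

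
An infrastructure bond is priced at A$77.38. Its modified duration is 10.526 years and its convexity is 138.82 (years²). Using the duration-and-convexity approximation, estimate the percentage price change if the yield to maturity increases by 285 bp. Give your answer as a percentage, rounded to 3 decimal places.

-24.361%

Duration effect: -D_mod·Δy = -10.526 × (+0.0285) = -0.299991
Convexity effect: ½·C·(Δy)² = 0.5 × 138.82 × (0.0285)² = +0.0563782725
ΔP/P ≈ -0.299991 + 0.0563782725 = -0.2436127275
= -24.36127275%.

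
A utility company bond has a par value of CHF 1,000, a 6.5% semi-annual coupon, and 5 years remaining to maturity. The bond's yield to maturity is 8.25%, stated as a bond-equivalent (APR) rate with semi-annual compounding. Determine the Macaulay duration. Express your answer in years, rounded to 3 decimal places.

Periodic yield y = 0.04125. Discount each cash flow and weight by its period:
  t   CF        PV=CF/(1+0.04125)^t    t·PV
  1        32.50        31.2125        31.2125
  2        32.50        29.9760        59.9520
  3        32.50        28.7885        86.3654
  4        32.50        27.6480       110.5919
  5        32.50        26.5527       132.7634
  6        32.50        25.5008       153.0046
  7        32.50        24.4905       171.4337
  8        32.50        23.5203       188.1626
  9        32.50        22.5885       203.2969
  10    1,032.50       689.1915     6,891.9151
  Σ                    929.4692     8,028.6979
Price P = Σ PV = 929.4692.
Macaulay duration = Σ(t·PV) / P = 8,028.6979 / 929.4692 = 8.63794 half-year periods.
In years: 8.63794 / 2 = 4.31897 years.

4.319 years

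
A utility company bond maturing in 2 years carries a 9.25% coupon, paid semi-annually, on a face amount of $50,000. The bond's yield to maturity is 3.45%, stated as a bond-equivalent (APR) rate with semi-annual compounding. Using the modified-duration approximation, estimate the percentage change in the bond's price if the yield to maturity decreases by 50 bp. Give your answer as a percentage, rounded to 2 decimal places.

+0.92%

Periodic yield y = 0.01725. Modified duration first:
  t   CF        PV=CF/(1+0.01725)^t    t·PV
  1     2,312.50     2,273.2858     2,273.2858
  2     2,312.50     2,234.7366     4,469.4732
  3     2,312.50     2,196.8411     6,590.5233
  4    52,312.50    48,853.3873   195,413.5491
  Σ                 55,558.2508   208,746.8315
P = 55,558.2508; D_Mac = 3.75726 half-year periods = 1.87863 yrs; D_mod = 1.87863/(1+0.01725) = 1.84677 yrs.
ΔP/P ≈ -D_mod · Δy = -1.84677 × (-0.005) = +0.009234 = +0.9234%.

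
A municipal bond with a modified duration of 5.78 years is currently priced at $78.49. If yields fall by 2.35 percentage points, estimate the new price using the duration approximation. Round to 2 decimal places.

Duration approximation: ΔP/P ≈ -D_mod · Δy = -5.78 × (-0.0235) = +0.135830.
New price ≈ 78.49 × (1 + 0.135830) = 89.1512967.

$89.15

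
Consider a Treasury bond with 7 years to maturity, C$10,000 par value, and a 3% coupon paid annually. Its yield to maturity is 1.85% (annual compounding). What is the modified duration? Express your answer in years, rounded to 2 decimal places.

6.32 years

Periodic yield y = 0.0185. First find Macaulay duration:
  t   CF        PV=CF/(1+0.0185)^t    t·PV
  1       300.00       294.5508       294.5508
  2       300.00       289.2006       578.4012
  3       300.00       283.9476       851.8427
  4       300.00       278.7900     1,115.1598
  5       300.00       273.7260     1,368.6301
  6       300.00       268.7541     1,612.5244
  7    10,300.00     9,059.6202    63,417.3414
  Σ                 10,748.5892    69,238.4505
P = 10,748.5892; Macaulay duration = 69,238.4505 / 10,748.5892 = 6.44163 years.
Modified duration = D_Mac / (1 + y) = 6.44163 / 1.0185 = 6.32463 years.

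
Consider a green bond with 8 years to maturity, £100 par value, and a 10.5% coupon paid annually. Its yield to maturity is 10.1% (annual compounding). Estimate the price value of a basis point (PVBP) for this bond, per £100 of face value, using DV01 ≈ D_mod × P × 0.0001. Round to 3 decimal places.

£0.054

Periodic yield y = 0.101.
  t   CF        PV=CF/(1+0.101)^t    t·PV
  1        10.50         9.5368         9.5368
  2        10.50         8.6619        17.3239
  3        10.50         7.8673        23.6020
  4        10.50         7.1456        28.5825
  5        10.50         6.4901        32.4506
  6        10.50         5.8947        35.3685
  7        10.50         5.3540        37.4780
  8       110.50        51.1757       409.4055
  Σ                    102.1262       593.7477
P = 102.1262; D_Mac = 5.81386 yrs; D_mod = 5.28053 yrs.
DV01 ≈ 5.28053 × 102.1262 × 0.0001 = 0.053928.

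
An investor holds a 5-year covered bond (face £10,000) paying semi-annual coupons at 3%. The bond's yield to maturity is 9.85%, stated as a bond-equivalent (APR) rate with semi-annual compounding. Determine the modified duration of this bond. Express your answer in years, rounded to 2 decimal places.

Periodic yield y = 0.04925. First find Macaulay duration:
  t   CF        PV=CF/(1+0.04925)^t    t·PV
  1       150.00       142.9593       142.9593
  2       150.00       136.2490       272.4980
  3       150.00       129.8537       389.5611
  4       150.00       123.7586       495.0344
  5       150.00       117.9496       589.7479
  6       150.00       112.4132       674.4793
  7       150.00       107.1367       749.9572
  8       150.00       102.1079       816.8634
  9       150.00        97.3152       875.8364
  10   10,150.00     6,275.9036    62,759.0359
  Σ                  7,345.6467    67,765.9727
P = 7,345.6467; Macaulay duration = 67,765.9727 / 7,345.6467 = 9.22532 half-year periods = 4.61266 years.
Modified duration = D_Mac / (1 + y) = 4.61266 / 1.04925 = 4.39615 years.

4.40 years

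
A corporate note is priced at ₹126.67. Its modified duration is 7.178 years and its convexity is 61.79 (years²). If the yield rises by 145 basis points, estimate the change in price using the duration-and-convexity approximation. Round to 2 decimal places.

Duration effect: -D_mod·Δy = -7.178 × (+0.0145) = -0.104081
Convexity effect: ½·C·(Δy)² = 0.5 × 61.79 × (0.0145)² = +0.00649567375
ΔP/P ≈ -0.104081 + 0.00649567375 = -0.09758532625
ΔP ≈ 126.67 × (-0.09758532625) = -12.3611332760875.

-₹12.36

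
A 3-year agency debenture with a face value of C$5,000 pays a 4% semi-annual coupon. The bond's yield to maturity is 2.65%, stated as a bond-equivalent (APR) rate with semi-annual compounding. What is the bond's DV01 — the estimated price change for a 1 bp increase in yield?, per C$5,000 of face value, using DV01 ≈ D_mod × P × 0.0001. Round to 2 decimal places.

Periodic yield y = 0.01325.
  t   CF        PV=CF/(1+0.01325)^t    t·PV
  1       100.00        98.6923        98.6923
  2       100.00        97.4018       194.8035
  3       100.00        96.1281       288.3842
  4       100.00        94.8710       379.4841
  5       100.00        93.6304       468.1521
  6     5,100.00     4,712.7077    28,276.2460
  Σ                  5,193.4312    29,705.7622
P = 5,193.4312; D_Mac = 5.71987 half-year periods = 2.85994 yrs; D_mod = 2.82254 yrs.
DV01 ≈ 2.82254 × 5,193.4312 × 0.0001 = 1.465865.

C$1.47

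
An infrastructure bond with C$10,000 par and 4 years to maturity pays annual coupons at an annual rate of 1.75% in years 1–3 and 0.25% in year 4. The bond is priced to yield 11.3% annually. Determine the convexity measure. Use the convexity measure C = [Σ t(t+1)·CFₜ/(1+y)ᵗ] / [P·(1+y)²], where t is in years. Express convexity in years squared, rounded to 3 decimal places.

With y = 0.113:
  t   CF        PV=CF/(1+0.113)^t    t·PV        t(t+1)·PV
  1       175.00       157.2327       157.2327         314.4654
  2       175.00       141.2693       282.5386         847.6157
  3       175.00       126.9266       380.7797       1,523.1189
  4    10,025.00     6,532.8656    26,131.4624     130,657.3121
  Σ                  6,958.2942    26,952.0134     133,342.5121
P = 6,958.2942.
Convexity = Σ t(t+1)·PV / [P·(1+y)²] = 133,342.5121 / (6,958.2942 × 1.238769) = 15.46947.

15.469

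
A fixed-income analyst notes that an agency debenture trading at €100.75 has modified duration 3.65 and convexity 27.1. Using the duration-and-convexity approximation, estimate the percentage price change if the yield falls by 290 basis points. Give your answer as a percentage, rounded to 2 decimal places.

Duration effect: -D_mod·Δy = -3.65 × (-0.029) = +0.105850
Convexity effect: ½·C·(Δy)² = 0.5 × 27.1 × (-0.029)² = +0.01139555
ΔP/P ≈ +0.105850 + 0.01139555 = +0.11724555
= +11.724555%.

+11.72%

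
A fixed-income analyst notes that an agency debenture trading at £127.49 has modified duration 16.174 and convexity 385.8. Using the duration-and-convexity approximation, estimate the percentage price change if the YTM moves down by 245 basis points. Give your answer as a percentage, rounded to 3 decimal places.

Duration effect: -D_mod·Δy = -16.174 × (-0.0245) = +0.396263
Convexity effect: ½·C·(Δy)² = 0.5 × 385.8 × (-0.0245)² = +0.115788225
ΔP/P ≈ +0.396263 + 0.115788225 = +0.512051225
= +51.2051225%.

+51.205%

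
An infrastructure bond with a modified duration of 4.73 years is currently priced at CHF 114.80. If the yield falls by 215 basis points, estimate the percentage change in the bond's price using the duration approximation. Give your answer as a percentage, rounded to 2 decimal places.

Duration approximation: ΔP/P ≈ -D_mod · Δy = -4.73 × (-0.0215) = +0.101695.
As a percentage: +10.1695%.

+10.17%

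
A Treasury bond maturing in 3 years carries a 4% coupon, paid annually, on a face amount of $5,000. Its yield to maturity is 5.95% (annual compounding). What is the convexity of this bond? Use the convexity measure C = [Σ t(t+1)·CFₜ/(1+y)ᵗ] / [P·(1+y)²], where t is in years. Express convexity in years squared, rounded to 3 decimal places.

10.134

With y = 0.0595:
  t   CF        PV=CF/(1+0.0595)^t    t·PV        t(t+1)·PV
  1       200.00       188.7683       188.7683         377.5366
  2       200.00       178.1673       356.3347       1,069.0040
  3     5,200.00     4,372.2044    13,116.6133      52,466.4532
  Σ                  4,739.1401    13,661.7163      53,912.9938
P = 4,739.1401.
Convexity = Σ t(t+1)·PV / [P·(1+y)²] = 53,912.9938 / (4,739.1401 × 1.122540) = 10.13426.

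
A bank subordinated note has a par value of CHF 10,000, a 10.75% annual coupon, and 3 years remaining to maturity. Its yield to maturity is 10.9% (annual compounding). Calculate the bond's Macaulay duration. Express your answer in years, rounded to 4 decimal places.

2.7177 years

Periodic yield y = 0.109. Discount each cash flow and weight by its year:
  t   CF        PV=CF/(1+0.109)^t    t·PV
  1     1,075.00       969.3417       969.3417
  2     1,075.00       874.0683     1,748.1366
  3    11,075.00     8,119.8704    24,359.6111
  Σ                  9,963.2804    27,077.0895
Price P = Σ PV = 9,963.2804.
Macaulay duration = Σ(t·PV) / P = 27,077.0895 / 9,963.2804 = 2.71769 years.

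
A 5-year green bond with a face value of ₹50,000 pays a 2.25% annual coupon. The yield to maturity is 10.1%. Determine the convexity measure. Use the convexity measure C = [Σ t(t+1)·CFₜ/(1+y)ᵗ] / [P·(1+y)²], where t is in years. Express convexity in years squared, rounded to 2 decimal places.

23.02

With y = 0.101:
  t   CF        PV=CF/(1+0.101)^t    t·PV        t(t+1)·PV
  1     1,125.00     1,021.7984     1,021.7984       2,043.5967
  2     1,125.00       928.0639     1,856.1278       5,568.3835
  3     1,125.00       842.9282     2,528.7845      10,115.1380
  4     1,125.00       765.6023     3,062.4093      15,312.0466
  5    51,125.00    31,600.7017   158,003.5084     948,021.0506
  Σ                 35,159.0945   166,472.6284     981,060.2154
P = 35,159.0945.
Convexity = Σ t(t+1)·PV / [P·(1+y)²] = 981,060.2154 / (35,159.0945 × 1.212201) = 23.01884.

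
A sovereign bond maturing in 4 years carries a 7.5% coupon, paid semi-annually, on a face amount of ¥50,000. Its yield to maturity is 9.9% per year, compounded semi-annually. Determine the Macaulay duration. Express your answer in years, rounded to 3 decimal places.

Periodic yield y = 0.0495. Discount each cash flow and weight by its period:
  t   CF        PV=CF/(1+0.0495)^t    t·PV
  1     1,875.00     1,786.5650     1,786.5650
  2     1,875.00     1,702.3011     3,404.6023
  3     1,875.00     1,622.0116     4,866.0347
  4     1,875.00     1,545.5089     6,182.0355
  5     1,875.00     1,472.6144     7,363.0722
  6     1,875.00     1,403.1581     8,418.9487
  7     1,875.00     1,336.9777     9,358.8441
  8    51,875.00    35,245.0853   281,960.6827
  Σ                 46,114.2222   323,340.7851
Price P = Σ PV = 46,114.2222.
Macaulay duration = Σ(t·PV) / P = 323,340.7851 / 46,114.2222 = 7.01174 half-year periods.
In years: 7.01174 / 2 = 3.50587 years.

3.506 years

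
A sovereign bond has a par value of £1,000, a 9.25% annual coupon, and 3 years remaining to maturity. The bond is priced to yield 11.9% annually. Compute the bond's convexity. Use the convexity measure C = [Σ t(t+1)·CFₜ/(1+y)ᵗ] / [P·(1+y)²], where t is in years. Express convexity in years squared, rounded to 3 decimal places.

With y = 0.119:
  t   CF        PV=CF/(1+0.119)^t    t·PV        t(t+1)·PV
  1        92.50        82.6631        82.6631         165.3262
  2        92.50        73.8723       147.7446         443.2337
  3     1,092.50       779.7066     2,339.1197       9,356.4787
  Σ                    936.2419     2,569.5273       9,965.0386
P = 936.2419.
Convexity = Σ t(t+1)·PV / [P·(1+y)²] = 9,965.0386 / (936.2419 × 1.252161) = 8.50023.

8.500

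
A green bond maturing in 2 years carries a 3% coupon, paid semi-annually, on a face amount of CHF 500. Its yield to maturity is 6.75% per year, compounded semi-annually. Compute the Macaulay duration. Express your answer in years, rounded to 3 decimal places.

1.954 years

Periodic yield y = 0.03375. Discount each cash flow and weight by its period:
  t   CF        PV=CF/(1+0.03375)^t    t·PV
  1         7.50         7.2551         7.2551
  2         7.50         7.0183        14.0365
  3         7.50         6.7891        20.3674
  4       507.50       444.3999     1,777.5996
  Σ                    465.4625     1,819.2587
Price P = Σ PV = 465.4625.
Macaulay duration = Σ(t·PV) / P = 1,819.2587 / 465.4625 = 3.90850 half-year periods.
In years: 3.90850 / 2 = 1.95425 years.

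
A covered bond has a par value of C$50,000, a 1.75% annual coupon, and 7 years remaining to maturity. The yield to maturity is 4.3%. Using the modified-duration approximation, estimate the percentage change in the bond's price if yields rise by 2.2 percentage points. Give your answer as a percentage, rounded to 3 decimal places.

-13.947%

Periodic yield y = 0.043. Modified duration first:
  t   CF        PV=CF/(1+0.043)^t    t·PV
  1       875.00       838.9262       838.9262
  2       875.00       804.3396     1,608.6791
  3       875.00       771.1789     2,313.5366
  4       875.00       739.3853     2,957.5413
  5       875.00       708.9025     3,544.5125
  6       875.00       679.6764     4,078.0585
  7    50,875.00    37,889.0977   265,223.6840
  Σ                 42,431.5066   280,564.9383
P = 42,431.5066; D_Mac = 6.61218 yrs; D_mod = 6.61218/(1+0.043) = 6.33958 yrs.
ΔP/P ≈ -D_mod · Δy = -6.33958 × (+0.022) = -0.139471 = -13.9471%.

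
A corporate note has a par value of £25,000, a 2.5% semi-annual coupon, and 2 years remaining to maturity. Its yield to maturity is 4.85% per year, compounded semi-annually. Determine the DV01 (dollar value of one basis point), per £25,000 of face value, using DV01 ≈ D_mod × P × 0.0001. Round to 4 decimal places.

Periodic yield y = 0.02425.
  t   CF        PV=CF/(1+0.02425)^t    t·PV
  1       312.50       305.1013       305.1013
  2       312.50       297.8778       595.7555
  3       312.50       290.8252       872.4757
  4    25,312.50    22,999.1163    91,996.4654
  Σ                 23,892.9206    93,769.7979
P = 23,892.9206; D_Mac = 3.92458 half-year periods = 1.96229 yrs; D_mod = 1.91583 yrs.
DV01 ≈ 1.91583 × 23,892.9206 × 0.0001 = 4.577486.

£4.5775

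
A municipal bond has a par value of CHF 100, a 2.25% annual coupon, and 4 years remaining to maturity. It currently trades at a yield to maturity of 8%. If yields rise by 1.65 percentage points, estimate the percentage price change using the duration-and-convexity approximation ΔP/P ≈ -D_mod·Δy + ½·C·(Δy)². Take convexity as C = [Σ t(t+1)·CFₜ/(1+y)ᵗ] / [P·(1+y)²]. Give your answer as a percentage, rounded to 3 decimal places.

With y = 0.08:
  t   CF        PV=CF/(1+0.08)^t    t·PV        t(t+1)·PV
  1         2.25         2.0833         2.0833           4.1667
  2         2.25         1.9290         3.8580          11.5741
  3         2.25         1.7861         5.3584          21.4335
  4       102.25        75.1568       300.6272       1,503.1360
  Σ                     80.9553       311.9269       1,540.3103
P = 80.9553; D_Mac = 3.85308 yrs; D_mod = 3.56766 yrs; C = 16.31231.
Duration effect: -3.56766 × (+0.0165) = -0.058866
Convexity effect: 0.5 × 16.31231 × (0.0165)² = +0.0022205
ΔP/P ≈ -0.058866 + 0.0022205 = -0.056646 = -5.6646%.

-5.665%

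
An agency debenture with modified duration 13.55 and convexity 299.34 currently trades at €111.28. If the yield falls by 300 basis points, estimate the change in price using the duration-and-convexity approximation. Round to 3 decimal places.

Duration effect: -D_mod·Δy = -13.55 × (-0.03) = +0.406500
Convexity effect: ½·C·(Δy)² = 0.5 × 299.34 × (-0.03)² = +0.1347030
ΔP/P ≈ +0.406500 + 0.1347030 = +0.541203
ΔP ≈ 111.28 × (+0.541203) = +60.22506984.

+€60.225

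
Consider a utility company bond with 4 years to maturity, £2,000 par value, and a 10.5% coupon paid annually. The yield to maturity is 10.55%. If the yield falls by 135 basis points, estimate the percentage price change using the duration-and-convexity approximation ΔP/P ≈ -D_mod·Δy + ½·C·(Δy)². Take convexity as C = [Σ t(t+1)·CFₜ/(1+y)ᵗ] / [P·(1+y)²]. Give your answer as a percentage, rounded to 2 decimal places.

With y = 0.1055:
  t   CF        PV=CF/(1+0.1055)^t    t·PV        t(t+1)·PV
  1       210.00       189.9593       189.9593         379.9186
  2       210.00       171.8311       343.6622       1,030.9867
  3       210.00       155.4329       466.2988       1,865.1952
  4     2,210.00     1,479.6442     5,918.5767      29,592.8833
  Σ                  1,996.8675     6,918.4970      32,868.9838
P = 1,996.8675; D_Mac = 3.46468 yrs; D_mod = 3.13403 yrs; C = 13.46851.
Duration effect: -3.13403 × (-0.0135) = +0.042309
Convexity effect: 0.5 × 13.46851 × (-0.0135)² = +0.0012273
ΔP/P ≈ +0.042309 + 0.0012273 = +0.043537 = +4.3537%.

+4.35%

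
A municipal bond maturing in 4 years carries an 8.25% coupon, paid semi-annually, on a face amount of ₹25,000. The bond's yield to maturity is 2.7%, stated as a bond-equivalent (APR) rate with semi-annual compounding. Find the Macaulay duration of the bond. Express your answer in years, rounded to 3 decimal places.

3.541 years

Periodic yield y = 0.0135. Discount each cash flow and weight by its period:
  t   CF        PV=CF/(1+0.0135)^t    t·PV
  1     1,031.25     1,017.5136     1,017.5136
  2     1,031.25     1,003.9601     2,007.9202
  3     1,031.25       990.5872     2,971.7615
  4     1,031.25       977.3924     3,909.5695
  5     1,031.25       964.3733     4,821.8667
  6     1,031.25       951.5277     5,709.1663
  7     1,031.25       938.8532     6,571.9724
  8    26,031.25    23,383.2568   187,066.0543
  Σ                 30,227.4643   214,075.8245
Price P = Σ PV = 30,227.4643.
Macaulay duration = Σ(t·PV) / P = 214,075.8245 / 30,227.4643 = 7.08216 half-year periods.
In years: 7.08216 / 2 = 3.54108 years.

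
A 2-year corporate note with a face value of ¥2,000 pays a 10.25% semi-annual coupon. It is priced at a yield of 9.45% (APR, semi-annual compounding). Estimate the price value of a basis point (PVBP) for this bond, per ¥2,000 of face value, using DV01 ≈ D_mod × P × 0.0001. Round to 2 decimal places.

¥0.36

Periodic yield y = 0.04725.
  t   CF        PV=CF/(1+0.04725)^t    t·PV
  1       102.50        97.8754        97.8754
  2       102.50        93.4594       186.9189
  3       102.50        89.2427       267.7281
  4     2,102.50     1,747.9722     6,991.8889
  Σ                  2,028.5498     7,544.4113
P = 2,028.5498; D_Mac = 3.71912 half-year periods = 1.85956 yrs; D_mod = 1.77566 yrs.
DV01 ≈ 1.77566 × 2,028.5498 × 0.0001 = 0.360201.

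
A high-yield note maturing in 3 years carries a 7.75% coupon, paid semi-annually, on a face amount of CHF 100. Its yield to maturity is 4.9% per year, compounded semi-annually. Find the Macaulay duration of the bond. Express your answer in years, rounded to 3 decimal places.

2.745 years

Periodic yield y = 0.0245. Discount each cash flow and weight by its period:
  t   CF        PV=CF/(1+0.0245)^t    t·PV
  1        3.875         3.7823         3.7823
  2        3.875         3.6919         7.3838
  3        3.875         3.6036        10.8108
  4        3.875         3.5174        14.0697
  5        3.875         3.4333        17.1665
  6      103.875        89.8337       539.0022
  Σ                    107.8622       592.2152
Price P = Σ PV = 107.8622.
Macaulay duration = Σ(t·PV) / P = 592.2152 / 107.8622 = 5.49048 half-year periods.
In years: 5.49048 / 2 = 2.74524 years.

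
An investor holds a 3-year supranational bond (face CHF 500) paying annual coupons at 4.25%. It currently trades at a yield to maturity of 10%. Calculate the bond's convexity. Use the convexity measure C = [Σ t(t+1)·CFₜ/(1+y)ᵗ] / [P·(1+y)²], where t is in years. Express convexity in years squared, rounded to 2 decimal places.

With y = 0.1:
  t   CF        PV=CF/(1+0.1)^t    t·PV        t(t+1)·PV
  1        21.25        19.3182        19.3182          38.6364
  2        21.25        17.5620        35.1240         105.3719
  3       521.25       391.6228     1,174.8685       4,699.4741
  Σ                    428.5030     1,229.3107       4,843.4823
P = 428.5030.
Convexity = Σ t(t+1)·PV / [P·(1+y)²] = 4,843.4823 / (428.5030 × 1.210000) = 9.34154.

9.34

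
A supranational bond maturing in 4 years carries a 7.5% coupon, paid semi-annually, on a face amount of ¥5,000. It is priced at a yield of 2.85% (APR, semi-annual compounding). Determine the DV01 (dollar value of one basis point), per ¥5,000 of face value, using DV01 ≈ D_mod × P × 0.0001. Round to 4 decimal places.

¥2.0681

Periodic yield y = 0.01425.
  t   CF        PV=CF/(1+0.01425)^t    t·PV
  1       187.50       184.8657       184.8657
  2       187.50       182.2683       364.5367
  3       187.50       179.7075       539.1225
  4       187.50       177.1827       708.7306
  5       187.50       174.6933       873.4664
  6       187.50       172.2389     1,033.4332
  7       187.50       169.8190     1,188.7327
  8     5,187.50     4,632.3139    37,058.5110
  Σ                  5,873.0891    41,951.3988
P = 5,873.0891; D_Mac = 7.14299 half-year periods = 3.57149 yrs; D_mod = 3.52131 yrs.
DV01 ≈ 3.52131 × 5,873.0891 × 0.0001 = 2.068100.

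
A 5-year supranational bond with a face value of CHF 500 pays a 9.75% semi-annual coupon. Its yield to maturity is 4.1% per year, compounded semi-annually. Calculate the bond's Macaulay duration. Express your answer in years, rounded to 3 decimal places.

Periodic yield y = 0.0205. Discount each cash flow and weight by its period:
  t   CF        PV=CF/(1+0.0205)^t    t·PV
  1       24.375        23.8854        23.8854
  2       24.375        23.4055        46.8111
  3       24.375        22.9354        68.8061
  4       24.375        22.4746        89.8985
  5       24.375        22.0232       110.1158
  6       24.375        21.5808       129.4845
  7       24.375        21.1472       148.0306
  8       24.375        20.7224       165.7794
  9       24.375        20.3061       182.7553
  10     524.375       428.0671     4,280.6714
  Σ                    626.5477     5,246.2381
Price P = Σ PV = 626.5477.
Macaulay duration = Σ(t·PV) / P = 5,246.2381 / 626.5477 = 8.37325 half-year periods.
In years: 8.37325 / 2 = 4.18662 years.

4.187 years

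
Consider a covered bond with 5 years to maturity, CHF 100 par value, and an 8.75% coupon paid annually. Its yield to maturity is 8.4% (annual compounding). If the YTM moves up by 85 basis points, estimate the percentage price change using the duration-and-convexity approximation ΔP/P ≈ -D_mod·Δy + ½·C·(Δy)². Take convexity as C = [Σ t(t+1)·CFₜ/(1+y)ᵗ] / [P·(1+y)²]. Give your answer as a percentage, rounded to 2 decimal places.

-3.27%

With y = 0.084:
  t   CF        PV=CF/(1+0.084)^t    t·PV        t(t+1)·PV
  1         8.75         8.0720         8.0720          16.1439
  2         8.75         7.4465        14.8929          44.6787
  3         8.75         6.8694        20.6083          82.4331
  4         8.75         6.3371        25.3484         126.7421
  5       108.75        72.6579       363.2895       2,179.7371
  Σ                    101.3828       432.2111       2,449.7349
P = 101.3828; D_Mac = 4.26316 yrs; D_mod = 3.93280 yrs; C = 20.56345.
Duration effect: -3.93280 × (+0.0085) = -0.033429
Convexity effect: 0.5 × 20.56345 × (0.0085)² = +0.0007429
ΔP/P ≈ -0.033429 + 0.0007429 = -0.032686 = -3.2686%.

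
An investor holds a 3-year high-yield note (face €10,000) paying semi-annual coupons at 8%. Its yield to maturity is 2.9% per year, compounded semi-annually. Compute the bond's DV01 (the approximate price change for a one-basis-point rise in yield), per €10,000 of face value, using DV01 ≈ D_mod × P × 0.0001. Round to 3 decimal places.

€3.101

Periodic yield y = 0.0145.
  t   CF        PV=CF/(1+0.0145)^t    t·PV
  1       400.00       394.2829       394.2829
  2       400.00       388.6475       777.2950
  3       400.00       383.0927     1,149.2780
  4       400.00       377.6172     1,510.4689
  5       400.00       372.2200     1,861.1001
  6    10,400.00     9,539.3994    57,236.3962
  Σ                 11,455.2597    62,928.8211
P = 11,455.2597; D_Mac = 5.49344 half-year periods = 2.74672 yrs; D_mod = 2.70746 yrs.
DV01 ≈ 2.70746 × 11,455.2597 × 0.0001 = 3.101470.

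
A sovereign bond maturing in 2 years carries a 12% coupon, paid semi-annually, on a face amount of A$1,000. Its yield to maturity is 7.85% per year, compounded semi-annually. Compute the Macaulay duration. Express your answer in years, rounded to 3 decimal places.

Periodic yield y = 0.03925. Discount each cash flow and weight by its period:
  t   CF        PV=CF/(1+0.03925)^t    t·PV
  1        60.00        57.7339        57.7339
  2        60.00        55.5535       111.1069
  3        60.00        53.4553       160.3660
  4     1,060.00       908.7109     3,634.8436
  Σ                  1,075.4536     3,964.0505
Price P = Σ PV = 1,075.4536.
Macaulay duration = Σ(t·PV) / P = 3,964.0505 / 1,075.4536 = 3.68593 half-year periods.
In years: 3.68593 / 2 = 1.84297 years.

1.843 years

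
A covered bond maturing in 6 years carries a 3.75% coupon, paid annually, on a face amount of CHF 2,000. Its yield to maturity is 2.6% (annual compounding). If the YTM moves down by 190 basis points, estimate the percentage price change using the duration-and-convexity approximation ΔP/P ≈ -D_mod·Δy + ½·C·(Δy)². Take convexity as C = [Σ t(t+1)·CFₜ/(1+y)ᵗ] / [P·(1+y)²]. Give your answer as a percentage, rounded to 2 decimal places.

+10.83%

With y = 0.026:
  t   CF        PV=CF/(1+0.026)^t    t·PV        t(t+1)·PV
  1        75.00        73.0994        73.0994         146.1988
  2        75.00        71.2470       142.4940         427.4820
  3        75.00        69.4415       208.3245         833.2982
  4        75.00        67.6818       270.7272       1,353.6358
  5        75.00        65.9667       329.8333       1,978.9996
  6     2,075.00     1,778.8279    10,672.9675      74,710.7725
  Σ                  2,126.2643    11,697.4459      79,450.3868
P = 2,126.2643; D_Mac = 5.50141 yrs; D_mod = 5.36200 yrs; C = 35.49638.
Duration effect: -5.36200 × (-0.019) = +0.101878
Convexity effect: 0.5 × 35.49638 × (-0.019)² = +0.0064071
ΔP/P ≈ +0.101878 + 0.0064071 = +0.108285 = +10.8285%.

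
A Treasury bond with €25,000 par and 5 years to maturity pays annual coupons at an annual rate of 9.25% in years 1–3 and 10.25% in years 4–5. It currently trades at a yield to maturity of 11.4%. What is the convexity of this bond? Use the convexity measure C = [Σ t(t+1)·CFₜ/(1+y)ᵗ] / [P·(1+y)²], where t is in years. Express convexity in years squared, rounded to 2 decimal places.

19.01

With y = 0.114:
  t   CF        PV=CF/(1+0.114)^t    t·PV        t(t+1)·PV
  1     2,312.50     2,075.8528     2,075.8528       4,151.7056
  2     2,312.50     1,863.4226     3,726.8452      11,180.5356
  3     2,312.50     1,672.7312     5,018.1937      20,072.7749
  4     2,562.50     1,663.8842     6,655.5370      33,277.6850
  5    27,562.50    16,065.4410    80,327.2052     481,963.2312
  Σ                 23,341.3319    97,803.6339     550,645.9323
P = 23,341.3319.
Convexity = Σ t(t+1)·PV / [P·(1+y)²] = 550,645.9323 / (23,341.3319 × 1.240996) = 19.00975.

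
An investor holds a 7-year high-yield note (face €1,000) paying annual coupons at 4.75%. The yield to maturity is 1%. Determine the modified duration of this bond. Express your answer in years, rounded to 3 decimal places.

Periodic yield y = 0.01. First find Macaulay duration:
  t   CF        PV=CF/(1+0.01)^t    t·PV
  1        47.50        47.0297        47.0297
  2        47.50        46.5641        93.1281
  3        47.50        46.1030       138.3091
  4        47.50        45.6466       182.5863
  5        47.50        45.1946       225.9731
  6        47.50        44.7471       268.4829
  7     1,047.50       977.0222     6,839.1551
  Σ                  1,252.3073     7,794.6643
P = 1,252.3073; Macaulay duration = 7,794.6643 / 1,252.3073 = 6.22424 years.
Modified duration = D_Mac / (1 + y) = 6.22424 / 1.01 = 6.16262 years.

6.163 years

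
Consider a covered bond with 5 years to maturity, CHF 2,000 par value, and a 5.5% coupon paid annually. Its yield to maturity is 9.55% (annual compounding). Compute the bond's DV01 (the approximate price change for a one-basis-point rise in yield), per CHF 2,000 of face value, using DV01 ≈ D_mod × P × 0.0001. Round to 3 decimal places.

Periodic yield y = 0.0955.
  t   CF        PV=CF/(1+0.0955)^t    t·PV
  1       110.00       100.4108       100.4108
  2       110.00        91.6575       183.3150
  3       110.00        83.6673       251.0018
  4       110.00        76.3736       305.4943
  5     2,110.00     1,337.2744     6,686.3722
  Σ                  1,689.3835     7,526.5941
P = 1,689.3835; D_Mac = 4.45523 yrs; D_mod = 4.06685 yrs.
DV01 ≈ 4.06685 × 1,689.3835 × 0.0001 = 0.687046.

CHF 0.687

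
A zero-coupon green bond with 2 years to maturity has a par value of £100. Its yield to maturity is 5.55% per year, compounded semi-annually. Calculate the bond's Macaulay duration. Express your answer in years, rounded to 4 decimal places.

A zero-coupon bond has a single cash flow at maturity, so its Macaulay duration equals its maturity: 2 years.
(Equivalently: 4 semi-annual periods ÷ 2 = 2 years.)

2.0000 years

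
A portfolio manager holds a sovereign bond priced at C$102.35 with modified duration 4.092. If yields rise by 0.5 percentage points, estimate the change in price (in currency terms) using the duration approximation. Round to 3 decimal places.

-C$2.094

Duration approximation: ΔP/P ≈ -D_mod · Δy = -4.092 × (+0.005) = -0.020460.
ΔP ≈ 102.35 × (-0.020460) = -2.094081.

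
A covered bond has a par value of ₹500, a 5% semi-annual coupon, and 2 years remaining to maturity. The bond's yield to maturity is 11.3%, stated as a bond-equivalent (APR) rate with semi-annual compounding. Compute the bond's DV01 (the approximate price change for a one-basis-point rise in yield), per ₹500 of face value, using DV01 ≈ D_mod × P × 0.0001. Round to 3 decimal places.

₹0.081

Periodic yield y = 0.0565.
  t   CF        PV=CF/(1+0.0565)^t    t·PV
  1        12.50        11.8315        11.8315
  2        12.50        11.1988        22.3976
  3        12.50        10.5999        31.7997
  4       512.50       411.3541     1,645.4165
  Σ                    444.9843     1,711.4453
P = 444.9843; D_Mac = 3.84608 half-year periods = 1.92304 yrs; D_mod = 1.82020 yrs.
DV01 ≈ 1.82020 × 444.9843 × 0.0001 = 0.080996.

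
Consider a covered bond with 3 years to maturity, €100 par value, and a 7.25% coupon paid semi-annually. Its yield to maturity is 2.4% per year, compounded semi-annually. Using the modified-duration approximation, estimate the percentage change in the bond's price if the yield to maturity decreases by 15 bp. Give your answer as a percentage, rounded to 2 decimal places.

Periodic yield y = 0.012. Modified duration first:
  t   CF        PV=CF/(1+0.012)^t    t·PV
  1        3.625         3.5820         3.5820
  2        3.625         3.5395         7.0791
  3        3.625         3.4976        10.4927
  4        3.625         3.4561        13.8244
  5        3.625         3.4151        17.0756
  6      103.625        96.4676       578.8056
  Σ                    113.9579       630.8594
P = 113.9579; D_Mac = 5.53590 half-year periods = 2.76795 yrs; D_mod = 2.76795/(1+0.012) = 2.73513 yrs.
ΔP/P ≈ -D_mod · Δy = -2.73513 × (-0.0015) = +0.004103 = +0.4103%.

+0.41%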